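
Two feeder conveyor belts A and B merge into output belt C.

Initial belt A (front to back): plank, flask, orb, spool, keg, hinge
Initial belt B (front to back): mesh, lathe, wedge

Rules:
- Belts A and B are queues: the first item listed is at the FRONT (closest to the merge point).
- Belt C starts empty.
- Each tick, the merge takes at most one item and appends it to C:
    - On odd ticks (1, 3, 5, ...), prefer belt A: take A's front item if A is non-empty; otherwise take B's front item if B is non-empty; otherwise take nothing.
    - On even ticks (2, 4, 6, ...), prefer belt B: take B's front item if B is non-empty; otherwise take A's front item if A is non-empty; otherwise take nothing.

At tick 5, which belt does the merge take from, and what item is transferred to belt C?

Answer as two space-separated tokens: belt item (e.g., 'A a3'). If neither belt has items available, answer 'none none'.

Answer: A orb

Derivation:
Tick 1: prefer A, take plank from A; A=[flask,orb,spool,keg,hinge] B=[mesh,lathe,wedge] C=[plank]
Tick 2: prefer B, take mesh from B; A=[flask,orb,spool,keg,hinge] B=[lathe,wedge] C=[plank,mesh]
Tick 3: prefer A, take flask from A; A=[orb,spool,keg,hinge] B=[lathe,wedge] C=[plank,mesh,flask]
Tick 4: prefer B, take lathe from B; A=[orb,spool,keg,hinge] B=[wedge] C=[plank,mesh,flask,lathe]
Tick 5: prefer A, take orb from A; A=[spool,keg,hinge] B=[wedge] C=[plank,mesh,flask,lathe,orb]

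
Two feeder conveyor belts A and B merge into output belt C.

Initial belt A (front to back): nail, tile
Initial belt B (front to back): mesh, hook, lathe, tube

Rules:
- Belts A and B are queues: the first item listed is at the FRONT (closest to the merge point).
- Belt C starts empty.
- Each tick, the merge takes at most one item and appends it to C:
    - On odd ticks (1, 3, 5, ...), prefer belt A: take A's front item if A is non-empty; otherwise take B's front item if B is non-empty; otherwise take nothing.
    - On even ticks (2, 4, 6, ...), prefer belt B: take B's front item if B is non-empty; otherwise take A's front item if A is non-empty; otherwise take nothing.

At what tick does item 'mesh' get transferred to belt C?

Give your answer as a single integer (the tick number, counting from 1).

Tick 1: prefer A, take nail from A; A=[tile] B=[mesh,hook,lathe,tube] C=[nail]
Tick 2: prefer B, take mesh from B; A=[tile] B=[hook,lathe,tube] C=[nail,mesh]

Answer: 2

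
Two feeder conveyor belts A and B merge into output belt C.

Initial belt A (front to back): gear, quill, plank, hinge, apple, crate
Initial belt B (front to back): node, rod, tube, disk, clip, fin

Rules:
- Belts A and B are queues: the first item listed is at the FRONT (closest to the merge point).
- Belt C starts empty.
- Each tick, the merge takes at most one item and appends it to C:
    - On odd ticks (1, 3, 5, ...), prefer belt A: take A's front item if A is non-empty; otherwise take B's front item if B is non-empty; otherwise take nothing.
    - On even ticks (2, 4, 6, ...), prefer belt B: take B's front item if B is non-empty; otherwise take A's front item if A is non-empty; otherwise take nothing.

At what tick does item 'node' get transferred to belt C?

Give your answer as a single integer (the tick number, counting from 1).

Answer: 2

Derivation:
Tick 1: prefer A, take gear from A; A=[quill,plank,hinge,apple,crate] B=[node,rod,tube,disk,clip,fin] C=[gear]
Tick 2: prefer B, take node from B; A=[quill,plank,hinge,apple,crate] B=[rod,tube,disk,clip,fin] C=[gear,node]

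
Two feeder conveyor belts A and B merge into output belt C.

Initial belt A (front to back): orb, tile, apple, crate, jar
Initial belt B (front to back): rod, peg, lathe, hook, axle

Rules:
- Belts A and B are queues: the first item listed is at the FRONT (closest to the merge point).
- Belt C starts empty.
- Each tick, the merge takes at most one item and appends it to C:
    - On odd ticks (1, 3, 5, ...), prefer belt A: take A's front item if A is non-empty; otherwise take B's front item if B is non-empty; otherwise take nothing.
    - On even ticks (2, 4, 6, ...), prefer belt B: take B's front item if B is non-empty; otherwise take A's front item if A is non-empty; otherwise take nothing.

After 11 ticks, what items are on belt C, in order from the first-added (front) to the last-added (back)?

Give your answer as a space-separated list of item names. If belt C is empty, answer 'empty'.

Tick 1: prefer A, take orb from A; A=[tile,apple,crate,jar] B=[rod,peg,lathe,hook,axle] C=[orb]
Tick 2: prefer B, take rod from B; A=[tile,apple,crate,jar] B=[peg,lathe,hook,axle] C=[orb,rod]
Tick 3: prefer A, take tile from A; A=[apple,crate,jar] B=[peg,lathe,hook,axle] C=[orb,rod,tile]
Tick 4: prefer B, take peg from B; A=[apple,crate,jar] B=[lathe,hook,axle] C=[orb,rod,tile,peg]
Tick 5: prefer A, take apple from A; A=[crate,jar] B=[lathe,hook,axle] C=[orb,rod,tile,peg,apple]
Tick 6: prefer B, take lathe from B; A=[crate,jar] B=[hook,axle] C=[orb,rod,tile,peg,apple,lathe]
Tick 7: prefer A, take crate from A; A=[jar] B=[hook,axle] C=[orb,rod,tile,peg,apple,lathe,crate]
Tick 8: prefer B, take hook from B; A=[jar] B=[axle] C=[orb,rod,tile,peg,apple,lathe,crate,hook]
Tick 9: prefer A, take jar from A; A=[-] B=[axle] C=[orb,rod,tile,peg,apple,lathe,crate,hook,jar]
Tick 10: prefer B, take axle from B; A=[-] B=[-] C=[orb,rod,tile,peg,apple,lathe,crate,hook,jar,axle]
Tick 11: prefer A, both empty, nothing taken; A=[-] B=[-] C=[orb,rod,tile,peg,apple,lathe,crate,hook,jar,axle]

Answer: orb rod tile peg apple lathe crate hook jar axle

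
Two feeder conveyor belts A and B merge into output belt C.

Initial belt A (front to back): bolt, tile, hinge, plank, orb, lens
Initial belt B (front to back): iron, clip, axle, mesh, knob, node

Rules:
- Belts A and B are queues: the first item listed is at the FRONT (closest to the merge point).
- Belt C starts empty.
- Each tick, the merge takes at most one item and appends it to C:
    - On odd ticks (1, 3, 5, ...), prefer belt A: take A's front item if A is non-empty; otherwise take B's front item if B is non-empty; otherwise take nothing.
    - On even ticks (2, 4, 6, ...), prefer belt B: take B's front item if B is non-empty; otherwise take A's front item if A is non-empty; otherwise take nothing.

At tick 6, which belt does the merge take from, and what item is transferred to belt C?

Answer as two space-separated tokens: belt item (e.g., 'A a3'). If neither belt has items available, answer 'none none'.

Answer: B axle

Derivation:
Tick 1: prefer A, take bolt from A; A=[tile,hinge,plank,orb,lens] B=[iron,clip,axle,mesh,knob,node] C=[bolt]
Tick 2: prefer B, take iron from B; A=[tile,hinge,plank,orb,lens] B=[clip,axle,mesh,knob,node] C=[bolt,iron]
Tick 3: prefer A, take tile from A; A=[hinge,plank,orb,lens] B=[clip,axle,mesh,knob,node] C=[bolt,iron,tile]
Tick 4: prefer B, take clip from B; A=[hinge,plank,orb,lens] B=[axle,mesh,knob,node] C=[bolt,iron,tile,clip]
Tick 5: prefer A, take hinge from A; A=[plank,orb,lens] B=[axle,mesh,knob,node] C=[bolt,iron,tile,clip,hinge]
Tick 6: prefer B, take axle from B; A=[plank,orb,lens] B=[mesh,knob,node] C=[bolt,iron,tile,clip,hinge,axle]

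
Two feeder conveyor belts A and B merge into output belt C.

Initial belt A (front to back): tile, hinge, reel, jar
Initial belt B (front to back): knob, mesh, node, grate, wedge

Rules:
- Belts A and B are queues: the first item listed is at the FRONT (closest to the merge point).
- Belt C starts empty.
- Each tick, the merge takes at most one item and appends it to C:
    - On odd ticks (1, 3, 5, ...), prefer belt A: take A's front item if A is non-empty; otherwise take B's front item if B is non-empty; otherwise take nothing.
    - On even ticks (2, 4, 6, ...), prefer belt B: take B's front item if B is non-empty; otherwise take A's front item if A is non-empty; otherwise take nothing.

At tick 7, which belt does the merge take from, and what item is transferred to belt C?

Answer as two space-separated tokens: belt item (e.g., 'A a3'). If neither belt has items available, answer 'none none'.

Tick 1: prefer A, take tile from A; A=[hinge,reel,jar] B=[knob,mesh,node,grate,wedge] C=[tile]
Tick 2: prefer B, take knob from B; A=[hinge,reel,jar] B=[mesh,node,grate,wedge] C=[tile,knob]
Tick 3: prefer A, take hinge from A; A=[reel,jar] B=[mesh,node,grate,wedge] C=[tile,knob,hinge]
Tick 4: prefer B, take mesh from B; A=[reel,jar] B=[node,grate,wedge] C=[tile,knob,hinge,mesh]
Tick 5: prefer A, take reel from A; A=[jar] B=[node,grate,wedge] C=[tile,knob,hinge,mesh,reel]
Tick 6: prefer B, take node from B; A=[jar] B=[grate,wedge] C=[tile,knob,hinge,mesh,reel,node]
Tick 7: prefer A, take jar from A; A=[-] B=[grate,wedge] C=[tile,knob,hinge,mesh,reel,node,jar]

Answer: A jar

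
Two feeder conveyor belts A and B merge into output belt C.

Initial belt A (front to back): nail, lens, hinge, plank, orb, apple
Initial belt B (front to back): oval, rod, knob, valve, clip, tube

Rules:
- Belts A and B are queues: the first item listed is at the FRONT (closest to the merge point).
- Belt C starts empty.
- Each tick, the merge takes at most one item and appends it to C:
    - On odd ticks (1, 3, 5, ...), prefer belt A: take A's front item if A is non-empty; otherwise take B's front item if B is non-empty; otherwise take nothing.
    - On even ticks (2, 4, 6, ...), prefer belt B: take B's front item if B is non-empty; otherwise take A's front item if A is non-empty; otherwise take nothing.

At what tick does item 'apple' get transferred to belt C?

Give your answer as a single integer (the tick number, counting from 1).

Answer: 11

Derivation:
Tick 1: prefer A, take nail from A; A=[lens,hinge,plank,orb,apple] B=[oval,rod,knob,valve,clip,tube] C=[nail]
Tick 2: prefer B, take oval from B; A=[lens,hinge,plank,orb,apple] B=[rod,knob,valve,clip,tube] C=[nail,oval]
Tick 3: prefer A, take lens from A; A=[hinge,plank,orb,apple] B=[rod,knob,valve,clip,tube] C=[nail,oval,lens]
Tick 4: prefer B, take rod from B; A=[hinge,plank,orb,apple] B=[knob,valve,clip,tube] C=[nail,oval,lens,rod]
Tick 5: prefer A, take hinge from A; A=[plank,orb,apple] B=[knob,valve,clip,tube] C=[nail,oval,lens,rod,hinge]
Tick 6: prefer B, take knob from B; A=[plank,orb,apple] B=[valve,clip,tube] C=[nail,oval,lens,rod,hinge,knob]
Tick 7: prefer A, take plank from A; A=[orb,apple] B=[valve,clip,tube] C=[nail,oval,lens,rod,hinge,knob,plank]
Tick 8: prefer B, take valve from B; A=[orb,apple] B=[clip,tube] C=[nail,oval,lens,rod,hinge,knob,plank,valve]
Tick 9: prefer A, take orb from A; A=[apple] B=[clip,tube] C=[nail,oval,lens,rod,hinge,knob,plank,valve,orb]
Tick 10: prefer B, take clip from B; A=[apple] B=[tube] C=[nail,oval,lens,rod,hinge,knob,plank,valve,orb,clip]
Tick 11: prefer A, take apple from A; A=[-] B=[tube] C=[nail,oval,lens,rod,hinge,knob,plank,valve,orb,clip,apple]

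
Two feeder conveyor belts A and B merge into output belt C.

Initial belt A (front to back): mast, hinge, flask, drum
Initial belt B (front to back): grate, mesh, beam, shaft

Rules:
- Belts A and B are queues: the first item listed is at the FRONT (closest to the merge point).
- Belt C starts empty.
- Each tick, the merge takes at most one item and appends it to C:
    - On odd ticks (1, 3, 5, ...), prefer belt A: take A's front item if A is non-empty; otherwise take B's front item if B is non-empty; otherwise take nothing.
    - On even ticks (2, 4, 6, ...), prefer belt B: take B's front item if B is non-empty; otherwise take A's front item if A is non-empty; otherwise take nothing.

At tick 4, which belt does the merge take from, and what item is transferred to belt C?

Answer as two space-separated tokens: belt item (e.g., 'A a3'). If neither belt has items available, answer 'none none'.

Tick 1: prefer A, take mast from A; A=[hinge,flask,drum] B=[grate,mesh,beam,shaft] C=[mast]
Tick 2: prefer B, take grate from B; A=[hinge,flask,drum] B=[mesh,beam,shaft] C=[mast,grate]
Tick 3: prefer A, take hinge from A; A=[flask,drum] B=[mesh,beam,shaft] C=[mast,grate,hinge]
Tick 4: prefer B, take mesh from B; A=[flask,drum] B=[beam,shaft] C=[mast,grate,hinge,mesh]

Answer: B mesh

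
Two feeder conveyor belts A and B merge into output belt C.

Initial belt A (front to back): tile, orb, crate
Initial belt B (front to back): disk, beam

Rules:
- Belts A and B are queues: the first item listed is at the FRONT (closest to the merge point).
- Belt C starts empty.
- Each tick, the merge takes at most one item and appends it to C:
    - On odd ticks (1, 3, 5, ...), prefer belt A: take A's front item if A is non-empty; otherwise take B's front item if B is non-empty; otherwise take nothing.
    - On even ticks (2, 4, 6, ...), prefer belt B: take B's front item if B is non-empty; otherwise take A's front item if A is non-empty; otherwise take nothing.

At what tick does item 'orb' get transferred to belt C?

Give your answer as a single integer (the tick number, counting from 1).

Tick 1: prefer A, take tile from A; A=[orb,crate] B=[disk,beam] C=[tile]
Tick 2: prefer B, take disk from B; A=[orb,crate] B=[beam] C=[tile,disk]
Tick 3: prefer A, take orb from A; A=[crate] B=[beam] C=[tile,disk,orb]

Answer: 3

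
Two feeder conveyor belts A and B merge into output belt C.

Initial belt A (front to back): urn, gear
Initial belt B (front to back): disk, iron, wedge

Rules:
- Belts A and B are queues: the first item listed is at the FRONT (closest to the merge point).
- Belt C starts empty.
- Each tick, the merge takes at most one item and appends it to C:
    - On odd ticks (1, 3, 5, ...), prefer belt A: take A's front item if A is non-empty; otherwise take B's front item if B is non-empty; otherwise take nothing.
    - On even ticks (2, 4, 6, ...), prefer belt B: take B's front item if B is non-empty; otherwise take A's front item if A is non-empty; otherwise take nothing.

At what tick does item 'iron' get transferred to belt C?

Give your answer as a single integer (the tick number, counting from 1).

Tick 1: prefer A, take urn from A; A=[gear] B=[disk,iron,wedge] C=[urn]
Tick 2: prefer B, take disk from B; A=[gear] B=[iron,wedge] C=[urn,disk]
Tick 3: prefer A, take gear from A; A=[-] B=[iron,wedge] C=[urn,disk,gear]
Tick 4: prefer B, take iron from B; A=[-] B=[wedge] C=[urn,disk,gear,iron]

Answer: 4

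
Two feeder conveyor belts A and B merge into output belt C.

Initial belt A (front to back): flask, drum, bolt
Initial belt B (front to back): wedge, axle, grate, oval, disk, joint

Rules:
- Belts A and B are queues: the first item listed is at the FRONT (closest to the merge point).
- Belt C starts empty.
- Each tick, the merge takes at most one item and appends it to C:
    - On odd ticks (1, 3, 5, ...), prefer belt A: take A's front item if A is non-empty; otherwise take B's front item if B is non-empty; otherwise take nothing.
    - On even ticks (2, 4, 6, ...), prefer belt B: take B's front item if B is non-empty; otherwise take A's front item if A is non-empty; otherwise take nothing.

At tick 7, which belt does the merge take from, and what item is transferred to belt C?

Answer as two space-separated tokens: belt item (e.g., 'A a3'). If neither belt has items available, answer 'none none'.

Answer: B oval

Derivation:
Tick 1: prefer A, take flask from A; A=[drum,bolt] B=[wedge,axle,grate,oval,disk,joint] C=[flask]
Tick 2: prefer B, take wedge from B; A=[drum,bolt] B=[axle,grate,oval,disk,joint] C=[flask,wedge]
Tick 3: prefer A, take drum from A; A=[bolt] B=[axle,grate,oval,disk,joint] C=[flask,wedge,drum]
Tick 4: prefer B, take axle from B; A=[bolt] B=[grate,oval,disk,joint] C=[flask,wedge,drum,axle]
Tick 5: prefer A, take bolt from A; A=[-] B=[grate,oval,disk,joint] C=[flask,wedge,drum,axle,bolt]
Tick 6: prefer B, take grate from B; A=[-] B=[oval,disk,joint] C=[flask,wedge,drum,axle,bolt,grate]
Tick 7: prefer A, take oval from B; A=[-] B=[disk,joint] C=[flask,wedge,drum,axle,bolt,grate,oval]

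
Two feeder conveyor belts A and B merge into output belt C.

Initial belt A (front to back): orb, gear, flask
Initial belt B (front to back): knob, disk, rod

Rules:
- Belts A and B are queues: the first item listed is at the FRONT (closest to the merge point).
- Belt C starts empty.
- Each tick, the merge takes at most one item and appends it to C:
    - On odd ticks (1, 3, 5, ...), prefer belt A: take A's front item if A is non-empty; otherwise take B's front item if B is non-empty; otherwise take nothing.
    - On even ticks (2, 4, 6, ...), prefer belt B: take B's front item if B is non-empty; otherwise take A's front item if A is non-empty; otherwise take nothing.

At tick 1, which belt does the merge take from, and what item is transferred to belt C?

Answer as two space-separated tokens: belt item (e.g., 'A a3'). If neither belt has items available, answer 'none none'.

Tick 1: prefer A, take orb from A; A=[gear,flask] B=[knob,disk,rod] C=[orb]

Answer: A orb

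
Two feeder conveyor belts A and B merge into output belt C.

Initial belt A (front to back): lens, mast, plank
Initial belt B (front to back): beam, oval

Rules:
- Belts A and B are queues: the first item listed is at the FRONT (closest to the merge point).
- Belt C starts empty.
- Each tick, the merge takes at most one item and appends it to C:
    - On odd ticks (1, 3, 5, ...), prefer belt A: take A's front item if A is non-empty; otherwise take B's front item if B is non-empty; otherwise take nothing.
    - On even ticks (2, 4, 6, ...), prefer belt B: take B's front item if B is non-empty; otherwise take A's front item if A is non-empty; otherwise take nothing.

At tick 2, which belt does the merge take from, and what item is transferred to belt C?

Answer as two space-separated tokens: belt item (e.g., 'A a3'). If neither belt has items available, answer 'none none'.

Tick 1: prefer A, take lens from A; A=[mast,plank] B=[beam,oval] C=[lens]
Tick 2: prefer B, take beam from B; A=[mast,plank] B=[oval] C=[lens,beam]

Answer: B beam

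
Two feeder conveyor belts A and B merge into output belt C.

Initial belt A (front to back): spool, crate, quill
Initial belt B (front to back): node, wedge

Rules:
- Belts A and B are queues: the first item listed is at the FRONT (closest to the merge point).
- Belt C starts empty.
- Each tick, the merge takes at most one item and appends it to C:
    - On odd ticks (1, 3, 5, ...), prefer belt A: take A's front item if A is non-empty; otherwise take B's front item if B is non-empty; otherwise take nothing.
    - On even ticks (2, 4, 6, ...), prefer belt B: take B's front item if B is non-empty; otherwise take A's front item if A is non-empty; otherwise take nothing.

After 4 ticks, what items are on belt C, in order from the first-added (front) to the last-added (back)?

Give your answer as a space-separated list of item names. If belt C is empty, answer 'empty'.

Tick 1: prefer A, take spool from A; A=[crate,quill] B=[node,wedge] C=[spool]
Tick 2: prefer B, take node from B; A=[crate,quill] B=[wedge] C=[spool,node]
Tick 3: prefer A, take crate from A; A=[quill] B=[wedge] C=[spool,node,crate]
Tick 4: prefer B, take wedge from B; A=[quill] B=[-] C=[spool,node,crate,wedge]

Answer: spool node crate wedge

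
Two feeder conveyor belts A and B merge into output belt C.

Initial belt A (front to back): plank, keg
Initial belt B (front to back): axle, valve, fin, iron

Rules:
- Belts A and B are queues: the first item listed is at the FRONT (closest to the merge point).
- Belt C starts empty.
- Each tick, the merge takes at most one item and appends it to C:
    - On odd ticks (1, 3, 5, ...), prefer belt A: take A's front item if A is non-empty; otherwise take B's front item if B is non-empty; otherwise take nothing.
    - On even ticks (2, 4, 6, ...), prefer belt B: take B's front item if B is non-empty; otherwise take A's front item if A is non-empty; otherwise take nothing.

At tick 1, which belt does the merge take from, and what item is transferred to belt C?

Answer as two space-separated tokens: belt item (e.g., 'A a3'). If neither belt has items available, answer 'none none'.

Answer: A plank

Derivation:
Tick 1: prefer A, take plank from A; A=[keg] B=[axle,valve,fin,iron] C=[plank]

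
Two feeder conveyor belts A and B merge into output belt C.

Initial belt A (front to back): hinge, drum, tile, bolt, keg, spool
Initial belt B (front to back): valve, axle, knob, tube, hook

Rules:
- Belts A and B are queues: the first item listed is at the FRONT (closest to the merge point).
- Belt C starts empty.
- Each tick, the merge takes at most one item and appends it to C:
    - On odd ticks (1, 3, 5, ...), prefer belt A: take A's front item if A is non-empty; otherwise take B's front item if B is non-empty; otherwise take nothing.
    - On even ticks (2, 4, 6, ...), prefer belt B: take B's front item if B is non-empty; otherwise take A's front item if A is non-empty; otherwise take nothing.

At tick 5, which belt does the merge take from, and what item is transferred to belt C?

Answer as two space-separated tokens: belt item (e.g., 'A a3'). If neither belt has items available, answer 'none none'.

Answer: A tile

Derivation:
Tick 1: prefer A, take hinge from A; A=[drum,tile,bolt,keg,spool] B=[valve,axle,knob,tube,hook] C=[hinge]
Tick 2: prefer B, take valve from B; A=[drum,tile,bolt,keg,spool] B=[axle,knob,tube,hook] C=[hinge,valve]
Tick 3: prefer A, take drum from A; A=[tile,bolt,keg,spool] B=[axle,knob,tube,hook] C=[hinge,valve,drum]
Tick 4: prefer B, take axle from B; A=[tile,bolt,keg,spool] B=[knob,tube,hook] C=[hinge,valve,drum,axle]
Tick 5: prefer A, take tile from A; A=[bolt,keg,spool] B=[knob,tube,hook] C=[hinge,valve,drum,axle,tile]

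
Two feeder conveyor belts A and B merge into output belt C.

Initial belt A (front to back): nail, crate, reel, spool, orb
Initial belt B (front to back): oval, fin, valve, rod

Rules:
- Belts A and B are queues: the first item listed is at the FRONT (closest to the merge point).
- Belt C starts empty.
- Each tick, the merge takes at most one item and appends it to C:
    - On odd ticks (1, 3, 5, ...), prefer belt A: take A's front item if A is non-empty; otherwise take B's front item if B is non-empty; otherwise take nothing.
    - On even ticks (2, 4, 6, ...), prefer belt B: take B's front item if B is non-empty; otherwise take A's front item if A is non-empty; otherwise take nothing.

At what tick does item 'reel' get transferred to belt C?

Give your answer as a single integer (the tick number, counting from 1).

Tick 1: prefer A, take nail from A; A=[crate,reel,spool,orb] B=[oval,fin,valve,rod] C=[nail]
Tick 2: prefer B, take oval from B; A=[crate,reel,spool,orb] B=[fin,valve,rod] C=[nail,oval]
Tick 3: prefer A, take crate from A; A=[reel,spool,orb] B=[fin,valve,rod] C=[nail,oval,crate]
Tick 4: prefer B, take fin from B; A=[reel,spool,orb] B=[valve,rod] C=[nail,oval,crate,fin]
Tick 5: prefer A, take reel from A; A=[spool,orb] B=[valve,rod] C=[nail,oval,crate,fin,reel]

Answer: 5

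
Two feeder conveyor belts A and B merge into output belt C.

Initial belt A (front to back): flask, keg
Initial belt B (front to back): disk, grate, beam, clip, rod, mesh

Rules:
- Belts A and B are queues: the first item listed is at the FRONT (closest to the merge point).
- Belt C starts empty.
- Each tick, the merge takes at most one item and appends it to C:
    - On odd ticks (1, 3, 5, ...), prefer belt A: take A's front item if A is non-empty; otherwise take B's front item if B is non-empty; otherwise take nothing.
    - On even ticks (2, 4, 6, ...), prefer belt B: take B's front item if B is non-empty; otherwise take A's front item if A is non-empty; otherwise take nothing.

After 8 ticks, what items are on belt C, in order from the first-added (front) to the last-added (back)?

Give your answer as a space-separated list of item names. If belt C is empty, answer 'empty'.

Answer: flask disk keg grate beam clip rod mesh

Derivation:
Tick 1: prefer A, take flask from A; A=[keg] B=[disk,grate,beam,clip,rod,mesh] C=[flask]
Tick 2: prefer B, take disk from B; A=[keg] B=[grate,beam,clip,rod,mesh] C=[flask,disk]
Tick 3: prefer A, take keg from A; A=[-] B=[grate,beam,clip,rod,mesh] C=[flask,disk,keg]
Tick 4: prefer B, take grate from B; A=[-] B=[beam,clip,rod,mesh] C=[flask,disk,keg,grate]
Tick 5: prefer A, take beam from B; A=[-] B=[clip,rod,mesh] C=[flask,disk,keg,grate,beam]
Tick 6: prefer B, take clip from B; A=[-] B=[rod,mesh] C=[flask,disk,keg,grate,beam,clip]
Tick 7: prefer A, take rod from B; A=[-] B=[mesh] C=[flask,disk,keg,grate,beam,clip,rod]
Tick 8: prefer B, take mesh from B; A=[-] B=[-] C=[flask,disk,keg,grate,beam,clip,rod,mesh]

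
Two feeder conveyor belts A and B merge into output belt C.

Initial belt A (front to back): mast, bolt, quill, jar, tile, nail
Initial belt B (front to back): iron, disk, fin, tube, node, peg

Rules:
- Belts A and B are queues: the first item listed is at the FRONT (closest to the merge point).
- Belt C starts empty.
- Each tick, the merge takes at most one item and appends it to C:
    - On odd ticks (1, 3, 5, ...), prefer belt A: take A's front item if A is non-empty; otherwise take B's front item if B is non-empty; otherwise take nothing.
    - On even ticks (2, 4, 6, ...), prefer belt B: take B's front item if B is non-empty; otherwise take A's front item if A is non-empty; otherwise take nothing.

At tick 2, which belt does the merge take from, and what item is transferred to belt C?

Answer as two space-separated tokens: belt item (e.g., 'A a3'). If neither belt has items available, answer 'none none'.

Tick 1: prefer A, take mast from A; A=[bolt,quill,jar,tile,nail] B=[iron,disk,fin,tube,node,peg] C=[mast]
Tick 2: prefer B, take iron from B; A=[bolt,quill,jar,tile,nail] B=[disk,fin,tube,node,peg] C=[mast,iron]

Answer: B iron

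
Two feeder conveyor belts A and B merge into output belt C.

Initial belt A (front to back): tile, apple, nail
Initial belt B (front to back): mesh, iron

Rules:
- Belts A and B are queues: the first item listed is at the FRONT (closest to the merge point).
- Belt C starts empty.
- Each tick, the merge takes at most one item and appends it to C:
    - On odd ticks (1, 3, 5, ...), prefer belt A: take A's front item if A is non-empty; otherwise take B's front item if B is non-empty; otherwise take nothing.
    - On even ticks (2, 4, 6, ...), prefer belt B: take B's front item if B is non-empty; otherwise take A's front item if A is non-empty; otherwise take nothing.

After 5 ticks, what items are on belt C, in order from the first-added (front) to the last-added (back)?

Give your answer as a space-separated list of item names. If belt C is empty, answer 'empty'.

Tick 1: prefer A, take tile from A; A=[apple,nail] B=[mesh,iron] C=[tile]
Tick 2: prefer B, take mesh from B; A=[apple,nail] B=[iron] C=[tile,mesh]
Tick 3: prefer A, take apple from A; A=[nail] B=[iron] C=[tile,mesh,apple]
Tick 4: prefer B, take iron from B; A=[nail] B=[-] C=[tile,mesh,apple,iron]
Tick 5: prefer A, take nail from A; A=[-] B=[-] C=[tile,mesh,apple,iron,nail]

Answer: tile mesh apple iron nail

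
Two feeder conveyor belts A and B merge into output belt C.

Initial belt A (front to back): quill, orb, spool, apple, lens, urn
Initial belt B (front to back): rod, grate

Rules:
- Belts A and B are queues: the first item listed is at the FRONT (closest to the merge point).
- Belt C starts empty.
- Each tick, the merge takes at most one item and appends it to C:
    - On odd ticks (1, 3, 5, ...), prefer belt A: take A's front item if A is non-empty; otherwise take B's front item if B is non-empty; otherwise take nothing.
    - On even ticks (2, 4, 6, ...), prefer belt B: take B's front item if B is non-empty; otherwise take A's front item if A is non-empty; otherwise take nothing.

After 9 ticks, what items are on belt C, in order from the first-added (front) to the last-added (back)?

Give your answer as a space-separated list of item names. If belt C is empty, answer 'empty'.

Answer: quill rod orb grate spool apple lens urn

Derivation:
Tick 1: prefer A, take quill from A; A=[orb,spool,apple,lens,urn] B=[rod,grate] C=[quill]
Tick 2: prefer B, take rod from B; A=[orb,spool,apple,lens,urn] B=[grate] C=[quill,rod]
Tick 3: prefer A, take orb from A; A=[spool,apple,lens,urn] B=[grate] C=[quill,rod,orb]
Tick 4: prefer B, take grate from B; A=[spool,apple,lens,urn] B=[-] C=[quill,rod,orb,grate]
Tick 5: prefer A, take spool from A; A=[apple,lens,urn] B=[-] C=[quill,rod,orb,grate,spool]
Tick 6: prefer B, take apple from A; A=[lens,urn] B=[-] C=[quill,rod,orb,grate,spool,apple]
Tick 7: prefer A, take lens from A; A=[urn] B=[-] C=[quill,rod,orb,grate,spool,apple,lens]
Tick 8: prefer B, take urn from A; A=[-] B=[-] C=[quill,rod,orb,grate,spool,apple,lens,urn]
Tick 9: prefer A, both empty, nothing taken; A=[-] B=[-] C=[quill,rod,orb,grate,spool,apple,lens,urn]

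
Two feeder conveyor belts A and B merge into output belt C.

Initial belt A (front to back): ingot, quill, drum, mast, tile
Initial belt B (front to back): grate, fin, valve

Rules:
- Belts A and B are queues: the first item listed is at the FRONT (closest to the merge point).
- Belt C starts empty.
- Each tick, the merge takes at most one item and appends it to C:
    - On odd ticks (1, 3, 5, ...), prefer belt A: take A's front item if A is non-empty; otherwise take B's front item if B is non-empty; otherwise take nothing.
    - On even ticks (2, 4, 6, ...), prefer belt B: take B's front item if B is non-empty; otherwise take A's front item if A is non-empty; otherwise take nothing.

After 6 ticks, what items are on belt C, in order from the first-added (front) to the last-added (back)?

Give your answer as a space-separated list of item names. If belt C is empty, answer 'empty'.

Tick 1: prefer A, take ingot from A; A=[quill,drum,mast,tile] B=[grate,fin,valve] C=[ingot]
Tick 2: prefer B, take grate from B; A=[quill,drum,mast,tile] B=[fin,valve] C=[ingot,grate]
Tick 3: prefer A, take quill from A; A=[drum,mast,tile] B=[fin,valve] C=[ingot,grate,quill]
Tick 4: prefer B, take fin from B; A=[drum,mast,tile] B=[valve] C=[ingot,grate,quill,fin]
Tick 5: prefer A, take drum from A; A=[mast,tile] B=[valve] C=[ingot,grate,quill,fin,drum]
Tick 6: prefer B, take valve from B; A=[mast,tile] B=[-] C=[ingot,grate,quill,fin,drum,valve]

Answer: ingot grate quill fin drum valve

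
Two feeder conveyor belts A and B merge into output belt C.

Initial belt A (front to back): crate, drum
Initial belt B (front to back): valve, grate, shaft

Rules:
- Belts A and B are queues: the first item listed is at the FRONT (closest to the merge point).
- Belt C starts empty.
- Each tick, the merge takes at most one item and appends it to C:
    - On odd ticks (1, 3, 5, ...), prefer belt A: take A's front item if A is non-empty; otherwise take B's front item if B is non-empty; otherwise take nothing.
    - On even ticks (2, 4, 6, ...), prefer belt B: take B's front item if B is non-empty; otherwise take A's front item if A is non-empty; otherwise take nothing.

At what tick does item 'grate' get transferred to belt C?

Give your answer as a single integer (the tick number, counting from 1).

Answer: 4

Derivation:
Tick 1: prefer A, take crate from A; A=[drum] B=[valve,grate,shaft] C=[crate]
Tick 2: prefer B, take valve from B; A=[drum] B=[grate,shaft] C=[crate,valve]
Tick 3: prefer A, take drum from A; A=[-] B=[grate,shaft] C=[crate,valve,drum]
Tick 4: prefer B, take grate from B; A=[-] B=[shaft] C=[crate,valve,drum,grate]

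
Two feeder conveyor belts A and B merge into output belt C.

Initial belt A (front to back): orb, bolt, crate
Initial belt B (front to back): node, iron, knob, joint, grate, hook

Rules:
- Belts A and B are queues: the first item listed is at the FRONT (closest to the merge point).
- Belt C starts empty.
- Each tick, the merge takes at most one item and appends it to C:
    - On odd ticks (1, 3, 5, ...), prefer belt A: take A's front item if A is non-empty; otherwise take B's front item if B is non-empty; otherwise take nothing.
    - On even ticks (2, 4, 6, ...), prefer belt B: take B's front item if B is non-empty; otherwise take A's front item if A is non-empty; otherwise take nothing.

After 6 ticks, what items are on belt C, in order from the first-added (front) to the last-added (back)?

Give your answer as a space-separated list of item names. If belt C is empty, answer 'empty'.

Tick 1: prefer A, take orb from A; A=[bolt,crate] B=[node,iron,knob,joint,grate,hook] C=[orb]
Tick 2: prefer B, take node from B; A=[bolt,crate] B=[iron,knob,joint,grate,hook] C=[orb,node]
Tick 3: prefer A, take bolt from A; A=[crate] B=[iron,knob,joint,grate,hook] C=[orb,node,bolt]
Tick 4: prefer B, take iron from B; A=[crate] B=[knob,joint,grate,hook] C=[orb,node,bolt,iron]
Tick 5: prefer A, take crate from A; A=[-] B=[knob,joint,grate,hook] C=[orb,node,bolt,iron,crate]
Tick 6: prefer B, take knob from B; A=[-] B=[joint,grate,hook] C=[orb,node,bolt,iron,crate,knob]

Answer: orb node bolt iron crate knob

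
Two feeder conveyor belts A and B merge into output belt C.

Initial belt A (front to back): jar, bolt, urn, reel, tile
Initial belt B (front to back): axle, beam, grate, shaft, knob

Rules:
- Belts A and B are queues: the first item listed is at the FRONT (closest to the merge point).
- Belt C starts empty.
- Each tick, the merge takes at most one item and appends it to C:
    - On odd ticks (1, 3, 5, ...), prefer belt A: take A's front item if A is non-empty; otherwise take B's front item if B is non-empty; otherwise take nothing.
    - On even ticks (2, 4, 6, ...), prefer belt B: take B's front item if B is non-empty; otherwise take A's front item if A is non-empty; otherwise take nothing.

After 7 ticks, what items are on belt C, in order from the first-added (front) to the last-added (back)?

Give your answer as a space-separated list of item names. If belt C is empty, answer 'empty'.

Answer: jar axle bolt beam urn grate reel

Derivation:
Tick 1: prefer A, take jar from A; A=[bolt,urn,reel,tile] B=[axle,beam,grate,shaft,knob] C=[jar]
Tick 2: prefer B, take axle from B; A=[bolt,urn,reel,tile] B=[beam,grate,shaft,knob] C=[jar,axle]
Tick 3: prefer A, take bolt from A; A=[urn,reel,tile] B=[beam,grate,shaft,knob] C=[jar,axle,bolt]
Tick 4: prefer B, take beam from B; A=[urn,reel,tile] B=[grate,shaft,knob] C=[jar,axle,bolt,beam]
Tick 5: prefer A, take urn from A; A=[reel,tile] B=[grate,shaft,knob] C=[jar,axle,bolt,beam,urn]
Tick 6: prefer B, take grate from B; A=[reel,tile] B=[shaft,knob] C=[jar,axle,bolt,beam,urn,grate]
Tick 7: prefer A, take reel from A; A=[tile] B=[shaft,knob] C=[jar,axle,bolt,beam,urn,grate,reel]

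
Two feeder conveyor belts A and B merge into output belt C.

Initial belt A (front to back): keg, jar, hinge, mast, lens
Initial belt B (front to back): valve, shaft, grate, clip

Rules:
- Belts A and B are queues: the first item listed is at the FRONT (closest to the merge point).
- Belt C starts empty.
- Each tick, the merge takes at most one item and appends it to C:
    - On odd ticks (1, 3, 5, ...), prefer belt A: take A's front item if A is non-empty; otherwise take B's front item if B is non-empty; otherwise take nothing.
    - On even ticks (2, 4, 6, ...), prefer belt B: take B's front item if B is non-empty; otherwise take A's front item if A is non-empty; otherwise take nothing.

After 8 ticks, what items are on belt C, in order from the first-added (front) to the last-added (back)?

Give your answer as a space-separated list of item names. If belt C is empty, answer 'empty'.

Tick 1: prefer A, take keg from A; A=[jar,hinge,mast,lens] B=[valve,shaft,grate,clip] C=[keg]
Tick 2: prefer B, take valve from B; A=[jar,hinge,mast,lens] B=[shaft,grate,clip] C=[keg,valve]
Tick 3: prefer A, take jar from A; A=[hinge,mast,lens] B=[shaft,grate,clip] C=[keg,valve,jar]
Tick 4: prefer B, take shaft from B; A=[hinge,mast,lens] B=[grate,clip] C=[keg,valve,jar,shaft]
Tick 5: prefer A, take hinge from A; A=[mast,lens] B=[grate,clip] C=[keg,valve,jar,shaft,hinge]
Tick 6: prefer B, take grate from B; A=[mast,lens] B=[clip] C=[keg,valve,jar,shaft,hinge,grate]
Tick 7: prefer A, take mast from A; A=[lens] B=[clip] C=[keg,valve,jar,shaft,hinge,grate,mast]
Tick 8: prefer B, take clip from B; A=[lens] B=[-] C=[keg,valve,jar,shaft,hinge,grate,mast,clip]

Answer: keg valve jar shaft hinge grate mast clip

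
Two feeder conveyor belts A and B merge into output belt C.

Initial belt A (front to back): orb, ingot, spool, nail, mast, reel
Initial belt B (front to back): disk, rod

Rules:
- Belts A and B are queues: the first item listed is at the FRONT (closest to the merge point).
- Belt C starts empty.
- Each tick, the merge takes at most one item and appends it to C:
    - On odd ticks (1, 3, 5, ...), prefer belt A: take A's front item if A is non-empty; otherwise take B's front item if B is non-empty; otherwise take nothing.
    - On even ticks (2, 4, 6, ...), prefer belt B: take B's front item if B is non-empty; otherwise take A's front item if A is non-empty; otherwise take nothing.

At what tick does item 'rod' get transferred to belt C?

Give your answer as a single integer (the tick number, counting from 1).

Tick 1: prefer A, take orb from A; A=[ingot,spool,nail,mast,reel] B=[disk,rod] C=[orb]
Tick 2: prefer B, take disk from B; A=[ingot,spool,nail,mast,reel] B=[rod] C=[orb,disk]
Tick 3: prefer A, take ingot from A; A=[spool,nail,mast,reel] B=[rod] C=[orb,disk,ingot]
Tick 4: prefer B, take rod from B; A=[spool,nail,mast,reel] B=[-] C=[orb,disk,ingot,rod]

Answer: 4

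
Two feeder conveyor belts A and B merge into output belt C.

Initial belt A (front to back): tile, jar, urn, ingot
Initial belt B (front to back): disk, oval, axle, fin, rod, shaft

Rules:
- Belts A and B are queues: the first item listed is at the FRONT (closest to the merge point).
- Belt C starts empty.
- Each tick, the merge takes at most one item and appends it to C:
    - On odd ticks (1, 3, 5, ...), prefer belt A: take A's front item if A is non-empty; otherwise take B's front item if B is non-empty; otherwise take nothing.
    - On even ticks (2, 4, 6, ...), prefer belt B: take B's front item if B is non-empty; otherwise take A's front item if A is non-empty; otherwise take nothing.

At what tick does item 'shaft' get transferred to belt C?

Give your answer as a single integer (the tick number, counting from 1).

Answer: 10

Derivation:
Tick 1: prefer A, take tile from A; A=[jar,urn,ingot] B=[disk,oval,axle,fin,rod,shaft] C=[tile]
Tick 2: prefer B, take disk from B; A=[jar,urn,ingot] B=[oval,axle,fin,rod,shaft] C=[tile,disk]
Tick 3: prefer A, take jar from A; A=[urn,ingot] B=[oval,axle,fin,rod,shaft] C=[tile,disk,jar]
Tick 4: prefer B, take oval from B; A=[urn,ingot] B=[axle,fin,rod,shaft] C=[tile,disk,jar,oval]
Tick 5: prefer A, take urn from A; A=[ingot] B=[axle,fin,rod,shaft] C=[tile,disk,jar,oval,urn]
Tick 6: prefer B, take axle from B; A=[ingot] B=[fin,rod,shaft] C=[tile,disk,jar,oval,urn,axle]
Tick 7: prefer A, take ingot from A; A=[-] B=[fin,rod,shaft] C=[tile,disk,jar,oval,urn,axle,ingot]
Tick 8: prefer B, take fin from B; A=[-] B=[rod,shaft] C=[tile,disk,jar,oval,urn,axle,ingot,fin]
Tick 9: prefer A, take rod from B; A=[-] B=[shaft] C=[tile,disk,jar,oval,urn,axle,ingot,fin,rod]
Tick 10: prefer B, take shaft from B; A=[-] B=[-] C=[tile,disk,jar,oval,urn,axle,ingot,fin,rod,shaft]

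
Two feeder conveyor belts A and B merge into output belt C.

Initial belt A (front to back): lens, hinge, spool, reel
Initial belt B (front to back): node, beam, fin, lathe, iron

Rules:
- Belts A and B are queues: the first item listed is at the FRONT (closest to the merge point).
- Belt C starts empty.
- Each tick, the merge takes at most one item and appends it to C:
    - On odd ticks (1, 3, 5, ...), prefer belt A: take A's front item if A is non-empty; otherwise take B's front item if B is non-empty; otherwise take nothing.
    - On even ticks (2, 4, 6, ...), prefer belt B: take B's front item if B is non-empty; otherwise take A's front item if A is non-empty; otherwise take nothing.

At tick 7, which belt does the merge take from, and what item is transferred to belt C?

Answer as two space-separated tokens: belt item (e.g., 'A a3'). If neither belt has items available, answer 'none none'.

Answer: A reel

Derivation:
Tick 1: prefer A, take lens from A; A=[hinge,spool,reel] B=[node,beam,fin,lathe,iron] C=[lens]
Tick 2: prefer B, take node from B; A=[hinge,spool,reel] B=[beam,fin,lathe,iron] C=[lens,node]
Tick 3: prefer A, take hinge from A; A=[spool,reel] B=[beam,fin,lathe,iron] C=[lens,node,hinge]
Tick 4: prefer B, take beam from B; A=[spool,reel] B=[fin,lathe,iron] C=[lens,node,hinge,beam]
Tick 5: prefer A, take spool from A; A=[reel] B=[fin,lathe,iron] C=[lens,node,hinge,beam,spool]
Tick 6: prefer B, take fin from B; A=[reel] B=[lathe,iron] C=[lens,node,hinge,beam,spool,fin]
Tick 7: prefer A, take reel from A; A=[-] B=[lathe,iron] C=[lens,node,hinge,beam,spool,fin,reel]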